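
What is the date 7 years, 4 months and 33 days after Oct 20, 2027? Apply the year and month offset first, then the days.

March 25, 2035

Advancing 7 years, 4 months and 33 days from October 20, 2027: first the month/year part, then the days.
+7 years → 2034; month 10 + 4 = 14, which is month 2 of year 2035 → February 2035.
Day 20 is valid in February, giving February 20, 2035.
Now add 33 days from February 20, 2035.
February has 28 days, so 28 − 20 = 8 days remain after February 20, 2035; 33 − 8 = 25 left.
25 days into March 2035 → March 25, 2035.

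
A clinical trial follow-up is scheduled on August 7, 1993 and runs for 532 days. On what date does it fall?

Adding 532 days from August 7, 1993.
August has 31 days, so 31 − 7 = 24 days remain after August 7, 1993; 532 − 24 = 508 left.
September 1993 has 30 days: 508 − 30 = 478 left.
October 1993 has 31 days: 478 − 31 = 447 left.
November 1993 has 30 days: 447 − 30 = 417 left.
December 1993 has 31 days: 417 − 31 = 386 left.
January 1994 has 31 days: 386 − 31 = 355 left.
February 1994 has 28 days (1994 is not a leap year): 355 − 28 = 327 left.
March 1994 has 31 days: 327 − 31 = 296 left.
April 1994 has 30 days: 296 − 30 = 266 left.
May 1994 has 31 days: 266 − 31 = 235 left.
June 1994 has 30 days: 235 − 30 = 205 left.
July 1994 has 31 days: 205 − 31 = 174 left.
August 1994 has 31 days: 174 − 31 = 143 left.
September 1994 has 30 days: 143 − 30 = 113 left.
October 1994 has 31 days: 113 − 31 = 82 left.
November 1994 has 30 days: 82 − 30 = 52 left.
December 1994 has 31 days: 52 − 31 = 21 left.
21 days into January 1995 → January 21, 1995.

January 21, 1995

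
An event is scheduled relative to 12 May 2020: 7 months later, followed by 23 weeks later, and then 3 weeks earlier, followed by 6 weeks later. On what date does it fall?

Advancing 7 months from May 12, 2020:
month 5 + 7 = 12 → December 2020.
Day 12 is valid in December, giving December 12, 2020.
Adding 23 weeks (= 161 days) from December 12, 2020:
December has 31 days, so 31 − 12 = 19 days remain after December 12, 2020; 161 − 19 = 142 left.
January 2021 has 31 days: 142 − 31 = 111 left.
February 2021 has 28 days (2021 is not a leap year): 111 − 28 = 83 left.
March 2021 has 31 days: 83 − 31 = 52 left.
April 2021 has 30 days: 52 − 30 = 22 left.
22 days into May 2021 → May 22, 2021.
Going back 3 weeks (= 21 days) from May 22, 2021:
22 − 21 = 1, still in May 2021.
Advancing 6 weeks (= 42 days) from May 1, 2021:
May has 31 days, so 31 − 1 = 30 days remain after May 1, 2021; 42 − 30 = 12 left.
12 days into June 2021 → June 12, 2021.

June 12, 2021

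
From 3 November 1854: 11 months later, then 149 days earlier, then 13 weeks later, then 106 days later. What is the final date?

November 20, 1855

Adding 11 months from November 3, 1854:
month 11 + 11 = 22, which is month 10 of year 1855 → October 1855.
Day 3 is valid in October, giving October 3, 1855.
Subtracting 149 days from October 3, 1855:
Going back 3 days from October 3, 1855 reaches the end of the previous month; 149 − 3 = 146 left.
September 1855 has 30 days: 146 − 30 = 116 left.
August 1855 has 31 days: 116 − 31 = 85 left.
July 1855 has 31 days: 85 − 31 = 54 left.
June 1855 has 30 days: 54 − 30 = 24 left.
May 1855 has 31 days; 31 − 24 = 7 → May 7, 1855.
Counting forward 13 weeks (= 91 days) from May 7, 1855:
May has 31 days, so 31 − 7 = 24 days remain after May 7, 1855; 91 − 24 = 67 left.
June 1855 has 30 days: 67 − 30 = 37 left.
July 1855 has 31 days: 37 − 31 = 6 left.
6 days into August 1855 → August 6, 1855.
Advancing 106 days from August 6, 1855:
August has 31 days, so 31 − 6 = 25 days remain after August 6, 1855; 106 − 25 = 81 left.
September 1855 has 30 days: 81 − 30 = 51 left.
October 1855 has 31 days: 51 − 31 = 20 left.
20 days into November 1855 → November 20, 1855.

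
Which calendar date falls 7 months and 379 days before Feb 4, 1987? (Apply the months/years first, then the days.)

Counting back 7 months and 379 days from February 4, 1987: first the month/year part, then the days.
month 2 − 7 = -5, which is month 7 of year 1986 → July 1986.
Day 4 is valid in July, giving July 4, 1986.
Now subtract 379 days from July 4, 1986.
Going back 4 days from July 4, 1986 reaches the end of the previous month; 379 − 4 = 375 left.
June 1986 has 30 days: 375 − 30 = 345 left.
May 1986 has 31 days: 345 − 31 = 314 left.
April 1986 has 30 days: 314 − 30 = 284 left.
March 1986 has 31 days: 284 − 31 = 253 left.
February 1986 has 28 days (1986 is not a leap year): 253 − 28 = 225 left.
January 1986 has 31 days: 225 − 31 = 194 left.
December 1985 has 31 days: 194 − 31 = 163 left.
November 1985 has 30 days: 163 − 30 = 133 left.
October 1985 has 31 days: 133 − 31 = 102 left.
September 1985 has 30 days: 102 − 30 = 72 left.
August 1985 has 31 days: 72 − 31 = 41 left.
July 1985 has 31 days: 41 − 31 = 10 left.
June 1985 has 30 days; 30 − 10 = 20 → June 20, 1985.

June 20, 1985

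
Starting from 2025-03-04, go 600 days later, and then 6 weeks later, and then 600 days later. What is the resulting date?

July 28, 2028

Advancing 600 days from March 4, 2025:
March has 31 days, so 31 − 4 = 27 days remain after March 4, 2025; 600 − 27 = 573 left.
April 2025 has 30 days: 573 − 30 = 543 left.
May 2025 has 31 days: 543 − 31 = 512 left.
June 2025 has 30 days: 512 − 30 = 482 left.
July 2025 has 31 days: 482 − 31 = 451 left.
August 2025 has 31 days: 451 − 31 = 420 left.
September 2025 has 30 days: 420 − 30 = 390 left.
October 2025 has 31 days: 390 − 31 = 359 left.
November 2025 has 30 days: 359 − 30 = 329 left.
December 2025 has 31 days: 329 − 31 = 298 left.
January 2026 has 31 days: 298 − 31 = 267 left.
February 2026 has 28 days (2026 is not a leap year): 267 − 28 = 239 left.
March 2026 has 31 days: 239 − 31 = 208 left.
April 2026 has 30 days: 208 − 30 = 178 left.
May 2026 has 31 days: 178 − 31 = 147 left.
June 2026 has 30 days: 147 − 30 = 117 left.
July 2026 has 31 days: 117 − 31 = 86 left.
August 2026 has 31 days: 86 − 31 = 55 left.
September 2026 has 30 days: 55 − 30 = 25 left.
25 days into October 2026 → October 25, 2026.
Counting forward 6 weeks (= 42 days) from October 25, 2026:
October has 31 days, so 31 − 25 = 6 days remain after October 25, 2026; 42 − 6 = 36 left.
November 2026 has 30 days: 36 − 30 = 6 left.
6 days into December 2026 → December 6, 2026.
Advancing 600 days from December 6, 2026:
December has 31 days, so 31 − 6 = 25 days remain after December 6, 2026; 600 − 25 = 575 left.
January 2027 has 31 days: 575 − 31 = 544 left.
February 2027 has 28 days (2027 is not a leap year): 544 − 28 = 516 left.
March 2027 has 31 days: 516 − 31 = 485 left.
April 2027 has 30 days: 485 − 30 = 455 left.
May 2027 has 31 days: 455 − 31 = 424 left.
June 2027 has 30 days: 424 − 30 = 394 left.
July 2027 has 31 days: 394 − 31 = 363 left.
August 2027 has 31 days: 363 − 31 = 332 left.
September 2027 has 30 days: 332 − 30 = 302 left.
October 2027 has 31 days: 302 − 31 = 271 left.
November 2027 has 30 days: 271 − 30 = 241 left.
December 2027 has 31 days: 241 − 31 = 210 left.
January 2028 has 31 days: 210 − 31 = 179 left.
February 2028 has 29 days (2028 is a leap year): 179 − 29 = 150 left.
March 2028 has 31 days: 150 − 31 = 119 left.
April 2028 has 30 days: 119 − 30 = 89 left.
May 2028 has 31 days: 89 − 31 = 58 left.
June 2028 has 30 days: 58 − 30 = 28 left.
28 days into July 2028 → July 28, 2028.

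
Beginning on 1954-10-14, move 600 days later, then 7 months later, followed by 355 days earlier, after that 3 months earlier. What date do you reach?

October 16, 1955

Advancing 600 days from October 14, 1954:
October has 31 days, so 31 − 14 = 17 days remain after October 14, 1954; 600 − 17 = 583 left.
November 1954 has 30 days: 583 − 30 = 553 left.
December 1954 has 31 days: 553 − 31 = 522 left.
January 1955 has 31 days: 522 − 31 = 491 left.
February 1955 has 28 days (1955 is not a leap year): 491 − 28 = 463 left.
March 1955 has 31 days: 463 − 31 = 432 left.
April 1955 has 30 days: 432 − 30 = 402 left.
May 1955 has 31 days: 402 − 31 = 371 left.
June 1955 has 30 days: 371 − 30 = 341 left.
July 1955 has 31 days: 341 − 31 = 310 left.
August 1955 has 31 days: 310 − 31 = 279 left.
September 1955 has 30 days: 279 − 30 = 249 left.
October 1955 has 31 days: 249 − 31 = 218 left.
November 1955 has 30 days: 218 − 30 = 188 left.
December 1955 has 31 days: 188 − 31 = 157 left.
January 1956 has 31 days: 157 − 31 = 126 left.
February 1956 has 29 days (1956 is a leap year): 126 − 29 = 97 left.
March 1956 has 31 days: 97 − 31 = 66 left.
April 1956 has 30 days: 66 − 30 = 36 left.
May 1956 has 31 days: 36 − 31 = 5 left.
5 days into June 1956 → June 5, 1956.
Counting forward 7 months from June 5, 1956:
month 6 + 7 = 13, which is month 1 of year 1957 → January 1957.
Day 5 is valid in January, giving January 5, 1957.
Subtracting 355 days from January 5, 1957:
Going back 5 days from January 5, 1957 reaches the end of the previous month; 355 − 5 = 350 left.
December 1956 has 31 days: 350 − 31 = 319 left.
November 1956 has 30 days: 319 − 30 = 289 left.
October 1956 has 31 days: 289 − 31 = 258 left.
September 1956 has 30 days: 258 − 30 = 228 left.
August 1956 has 31 days: 228 − 31 = 197 left.
July 1956 has 31 days: 197 − 31 = 166 left.
June 1956 has 30 days: 166 − 30 = 136 left.
May 1956 has 31 days: 136 − 31 = 105 left.
April 1956 has 30 days: 105 − 30 = 75 left.
March 1956 has 31 days: 75 − 31 = 44 left.
February 1956 has 29 days (1956 is a leap year): 44 − 29 = 15 left.
January 1956 has 31 days; 31 − 15 = 16 → January 16, 1956.
Subtracting 3 months from January 16, 1956:
month 1 − 3 = -2, which is month 10 of year 1955 → October 1955.
Day 16 is valid in October, giving October 16, 1955.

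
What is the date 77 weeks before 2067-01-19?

Counting back 77 weeks = 539 days from January 19, 2067.
Going back 19 days from January 19, 2067 reaches the end of the previous month; 539 − 19 = 520 left.
December 2066 has 31 days: 520 − 31 = 489 left.
November 2066 has 30 days: 489 − 30 = 459 left.
October 2066 has 31 days: 459 − 31 = 428 left.
September 2066 has 30 days: 428 − 30 = 398 left.
August 2066 has 31 days: 398 − 31 = 367 left.
July 2066 has 31 days: 367 − 31 = 336 left.
June 2066 has 30 days: 336 − 30 = 306 left.
May 2066 has 31 days: 306 − 31 = 275 left.
April 2066 has 30 days: 275 − 30 = 245 left.
March 2066 has 31 days: 245 − 31 = 214 left.
February 2066 has 28 days (2066 is not a leap year): 214 − 28 = 186 left.
January 2066 has 31 days: 186 − 31 = 155 left.
December 2065 has 31 days: 155 − 31 = 124 left.
November 2065 has 30 days: 124 − 30 = 94 left.
October 2065 has 31 days: 94 − 31 = 63 left.
September 2065 has 30 days: 63 − 30 = 33 left.
August 2065 has 31 days: 33 − 31 = 2 left.
July 2065 has 31 days; 31 − 2 = 29 → July 29, 2065.

July 29, 2065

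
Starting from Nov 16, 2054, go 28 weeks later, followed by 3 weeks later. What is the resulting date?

June 21, 2055

Advancing 28 weeks (= 196 days) from November 16, 2054:
November has 30 days, so 30 − 16 = 14 days remain after November 16, 2054; 196 − 14 = 182 left.
December 2054 has 31 days: 182 − 31 = 151 left.
January 2055 has 31 days: 151 − 31 = 120 left.
February 2055 has 28 days (2055 is not a leap year): 120 − 28 = 92 left.
March 2055 has 31 days: 92 − 31 = 61 left.
April 2055 has 30 days: 61 − 30 = 31 left.
31 days into May 2055 → May 31, 2055.
Advancing 3 weeks (= 21 days) from May 31, 2055:
May has 31 days, so 31 − 31 = 0 days remain after May 31, 2055; 21 − 0 = 21 left.
21 days into June 2055 → June 21, 2055.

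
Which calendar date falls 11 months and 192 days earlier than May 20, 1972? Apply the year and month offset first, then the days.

Going back 11 months and 192 days from May 20, 1972: first the month/year part, then the days.
month 5 − 11 = -6, which is month 6 of year 1971 → June 1971.
Day 20 is valid in June, giving June 20, 1971.
Now subtract 192 days from June 20, 1971.
Going back 20 days from June 20, 1971 reaches the end of the previous month; 192 − 20 = 172 left.
May 1971 has 31 days: 172 − 31 = 141 left.
April 1971 has 30 days: 141 − 30 = 111 left.
March 1971 has 31 days: 111 − 31 = 80 left.
February 1971 has 28 days (1971 is not a leap year): 80 − 28 = 52 left.
January 1971 has 31 days: 52 − 31 = 21 left.
December 1970 has 31 days; 31 − 21 = 10 → December 10, 1970.

December 10, 1970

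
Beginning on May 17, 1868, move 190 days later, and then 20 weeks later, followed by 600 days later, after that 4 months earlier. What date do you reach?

August 3, 1870

Adding 190 days from May 17, 1868:
May has 31 days, so 31 − 17 = 14 days remain after May 17, 1868; 190 − 14 = 176 left.
June 1868 has 30 days: 176 − 30 = 146 left.
July 1868 has 31 days: 146 − 31 = 115 left.
August 1868 has 31 days: 115 − 31 = 84 left.
September 1868 has 30 days: 84 − 30 = 54 left.
October 1868 has 31 days: 54 − 31 = 23 left.
23 days into November 1868 → November 23, 1868.
Advancing 20 weeks (= 140 days) from November 23, 1868:
November has 30 days, so 30 − 23 = 7 days remain after November 23, 1868; 140 − 7 = 133 left.
December 1868 has 31 days: 133 − 31 = 102 left.
January 1869 has 31 days: 102 − 31 = 71 left.
February 1869 has 28 days (1869 is not a leap year): 71 − 28 = 43 left.
March 1869 has 31 days: 43 − 31 = 12 left.
12 days into April 1869 → April 12, 1869.
Counting forward 600 days from April 12, 1869:
April has 30 days, so 30 − 12 = 18 days remain after April 12, 1869; 600 − 18 = 582 left.
May 1869 has 31 days: 582 − 31 = 551 left.
June 1869 has 30 days: 551 − 30 = 521 left.
July 1869 has 31 days: 521 − 31 = 490 left.
August 1869 has 31 days: 490 − 31 = 459 left.
September 1869 has 30 days: 459 − 30 = 429 left.
October 1869 has 31 days: 429 − 31 = 398 left.
November 1869 has 30 days: 398 − 30 = 368 left.
December 1869 has 31 days: 368 − 31 = 337 left.
January 1870 has 31 days: 337 − 31 = 306 left.
February 1870 has 28 days (1870 is not a leap year): 306 − 28 = 278 left.
March 1870 has 31 days: 278 − 31 = 247 left.
April 1870 has 30 days: 247 − 30 = 217 left.
May 1870 has 31 days: 217 − 31 = 186 left.
June 1870 has 30 days: 186 − 30 = 156 left.
July 1870 has 31 days: 156 − 31 = 125 left.
August 1870 has 31 days: 125 − 31 = 94 left.
September 1870 has 30 days: 94 − 30 = 64 left.
October 1870 has 31 days: 64 − 31 = 33 left.
November 1870 has 30 days: 33 − 30 = 3 left.
3 days into December 1870 → December 3, 1870.
Subtracting 4 months from December 3, 1870:
month 12 − 4 = 8 → August 1870.
Day 3 is valid in August, giving August 3, 1870.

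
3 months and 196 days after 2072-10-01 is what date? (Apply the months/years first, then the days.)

July 16, 2073

Adding 3 months and 196 days from October 1, 2072: first the month/year part, then the days.
month 10 + 3 = 13, which is month 1 of year 2073 → January 2073.
Day 1 is valid in January, giving January 1, 2073.
Now add 196 days from January 1, 2073.
January has 31 days, so 31 − 1 = 30 days remain after January 1, 2073; 196 − 30 = 166 left.
February 2073 has 28 days (2073 is not a leap year): 166 − 28 = 138 left.
March 2073 has 31 days: 138 − 31 = 107 left.
April 2073 has 30 days: 107 − 30 = 77 left.
May 2073 has 31 days: 77 − 31 = 46 left.
June 2073 has 30 days: 46 − 30 = 16 left.
16 days into July 2073 → July 16, 2073.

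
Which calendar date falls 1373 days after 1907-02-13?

Advancing 1373 days from February 13, 1907.
February has 28 days, so 28 − 13 = 15 days remain after February 13, 1907; 1373 − 15 = 1358 left.
March 1907 has 31 days: 1358 − 31 = 1327 left.
April 1907 has 30 days: 1327 − 30 = 1297 left.
May 1907 has 31 days: 1297 − 31 = 1266 left.
June 1907 has 30 days: 1266 − 30 = 1236 left.
July 1907 has 31 days: 1236 − 31 = 1205 left.
August 1907 has 31 days: 1205 − 31 = 1174 left.
September 1907 has 30 days: 1174 − 30 = 1144 left.
October 1907 has 31 days: 1144 − 31 = 1113 left.
November 1907 has 30 days: 1113 − 30 = 1083 left.
December 1907 has 31 days: 1083 − 31 = 1052 left.
January 1908 has 31 days: 1052 − 31 = 1021 left.
February 1908 has 29 days (1908 is a leap year): 1021 − 29 = 992 left.
March 1908 has 31 days: 992 − 31 = 961 left.
April 1908 has 30 days: 961 − 30 = 931 left.
May 1908 has 31 days: 931 − 31 = 900 left.
June 1908 has 30 days: 900 − 30 = 870 left.
July 1908 has 31 days: 870 − 31 = 839 left.
August 1908 has 31 days: 839 − 31 = 808 left.
September 1908 has 30 days: 808 − 30 = 778 left.
October 1908 has 31 days: 778 − 31 = 747 left.
November 1908 has 30 days: 747 − 30 = 717 left.
December 1908 has 31 days: 717 − 31 = 686 left.
January 1909 has 31 days: 686 − 31 = 655 left.
February 1909 has 28 days (1909 is not a leap year): 655 − 28 = 627 left.
March 1909 has 31 days: 627 − 31 = 596 left.
April 1909 has 30 days: 596 − 30 = 566 left.
May 1909 has 31 days: 566 − 31 = 535 left.
June 1909 has 30 days: 535 − 30 = 505 left.
July 1909 has 31 days: 505 − 31 = 474 left.
August 1909 has 31 days: 474 − 31 = 443 left.
September 1909 has 30 days: 443 − 30 = 413 left.
October 1909 has 31 days: 413 − 31 = 382 left.
November 1909 has 30 days: 382 − 30 = 352 left.
December 1909 has 31 days: 352 − 31 = 321 left.
January 1910 has 31 days: 321 − 31 = 290 left.
February 1910 has 28 days (1910 is not a leap year): 290 − 28 = 262 left.
March 1910 has 31 days: 262 − 31 = 231 left.
April 1910 has 30 days: 231 − 30 = 201 left.
May 1910 has 31 days: 201 − 31 = 170 left.
June 1910 has 30 days: 170 − 30 = 140 left.
July 1910 has 31 days: 140 − 31 = 109 left.
August 1910 has 31 days: 109 − 31 = 78 left.
September 1910 has 30 days: 78 − 30 = 48 left.
October 1910 has 31 days: 48 − 31 = 17 left.
17 days into November 1910 → November 17, 1910.

November 17, 1910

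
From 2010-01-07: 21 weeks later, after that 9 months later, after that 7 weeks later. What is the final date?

Counting forward 21 weeks (= 147 days) from January 7, 2010:
January has 31 days, so 31 − 7 = 24 days remain after January 7, 2010; 147 − 24 = 123 left.
February 2010 has 28 days (2010 is not a leap year): 123 − 28 = 95 left.
March 2010 has 31 days: 95 − 31 = 64 left.
April 2010 has 30 days: 64 − 30 = 34 left.
May 2010 has 31 days: 34 − 31 = 3 left.
3 days into June 2010 → June 3, 2010.
Adding 9 months from June 3, 2010:
month 6 + 9 = 15, which is month 3 of year 2011 → March 2011.
Day 3 is valid in March, giving March 3, 2011.
Counting forward 7 weeks (= 49 days) from March 3, 2011:
March has 31 days, so 31 − 3 = 28 days remain after March 3, 2011; 49 − 28 = 21 left.
21 days into April 2011 → April 21, 2011.

April 21, 2011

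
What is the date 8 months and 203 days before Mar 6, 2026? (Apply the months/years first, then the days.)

Subtracting 8 months and 203 days from March 6, 2026: first the month/year part, then the days.
month 3 − 8 = -5, which is month 7 of year 2025 → July 2025.
Day 6 is valid in July, giving July 6, 2025.
Now subtract 203 days from July 6, 2025.
Going back 6 days from July 6, 2025 reaches the end of the previous month; 203 − 6 = 197 left.
June 2025 has 30 days: 197 − 30 = 167 left.
May 2025 has 31 days: 167 − 31 = 136 left.
April 2025 has 30 days: 136 − 30 = 106 left.
March 2025 has 31 days: 106 − 31 = 75 left.
February 2025 has 28 days (2025 is not a leap year): 75 − 28 = 47 left.
January 2025 has 31 days: 47 − 31 = 16 left.
December 2024 has 31 days; 31 − 16 = 15 → December 15, 2024.

December 15, 2024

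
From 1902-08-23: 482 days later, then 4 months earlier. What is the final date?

Advancing 482 days from August 23, 1902:
August has 31 days, so 31 − 23 = 8 days remain after August 23, 1902; 482 − 8 = 474 left.
September 1902 has 30 days: 474 − 30 = 444 left.
October 1902 has 31 days: 444 − 31 = 413 left.
November 1902 has 30 days: 413 − 30 = 383 left.
December 1902 has 31 days: 383 − 31 = 352 left.
January 1903 has 31 days: 352 − 31 = 321 left.
February 1903 has 28 days (1903 is not a leap year): 321 − 28 = 293 left.
March 1903 has 31 days: 293 − 31 = 262 left.
April 1903 has 30 days: 262 − 30 = 232 left.
May 1903 has 31 days: 232 − 31 = 201 left.
June 1903 has 30 days: 201 − 30 = 171 left.
July 1903 has 31 days: 171 − 31 = 140 left.
August 1903 has 31 days: 140 − 31 = 109 left.
September 1903 has 30 days: 109 − 30 = 79 left.
October 1903 has 31 days: 79 − 31 = 48 left.
November 1903 has 30 days: 48 − 30 = 18 left.
18 days into December 1903 → December 18, 1903.
Counting back 4 months from December 18, 1903:
month 12 − 4 = 8 → August 1903.
Day 18 is valid in August, giving August 18, 1903.

August 18, 1903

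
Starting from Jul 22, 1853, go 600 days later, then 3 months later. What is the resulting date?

Adding 600 days from July 22, 1853:
July has 31 days, so 31 − 22 = 9 days remain after July 22, 1853; 600 − 9 = 591 left.
August 1853 has 31 days: 591 − 31 = 560 left.
September 1853 has 30 days: 560 − 30 = 530 left.
October 1853 has 31 days: 530 − 31 = 499 left.
November 1853 has 30 days: 499 − 30 = 469 left.
December 1853 has 31 days: 469 − 31 = 438 left.
January 1854 has 31 days: 438 − 31 = 407 left.
February 1854 has 28 days (1854 is not a leap year): 407 − 28 = 379 left.
March 1854 has 31 days: 379 − 31 = 348 left.
April 1854 has 30 days: 348 − 30 = 318 left.
May 1854 has 31 days: 318 − 31 = 287 left.
June 1854 has 30 days: 287 − 30 = 257 left.
July 1854 has 31 days: 257 − 31 = 226 left.
August 1854 has 31 days: 226 − 31 = 195 left.
September 1854 has 30 days: 195 − 30 = 165 left.
October 1854 has 31 days: 165 − 31 = 134 left.
November 1854 has 30 days: 134 − 30 = 104 left.
December 1854 has 31 days: 104 − 31 = 73 left.
January 1855 has 31 days: 73 − 31 = 42 left.
February 1855 has 28 days (1855 is not a leap year): 42 − 28 = 14 left.
14 days into March 1855 → March 14, 1855.
Counting forward 3 months from March 14, 1855:
month 3 + 3 = 6 → June 1855.
Day 14 is valid in June, giving June 14, 1855.

June 14, 1855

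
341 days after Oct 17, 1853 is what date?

Adding 341 days from October 17, 1853.
October has 31 days, so 31 − 17 = 14 days remain after October 17, 1853; 341 − 14 = 327 left.
November 1853 has 30 days: 327 − 30 = 297 left.
December 1853 has 31 days: 297 − 31 = 266 left.
January 1854 has 31 days: 266 − 31 = 235 left.
February 1854 has 28 days (1854 is not a leap year): 235 − 28 = 207 left.
March 1854 has 31 days: 207 − 31 = 176 left.
April 1854 has 30 days: 176 − 30 = 146 left.
May 1854 has 31 days: 146 − 31 = 115 left.
June 1854 has 30 days: 115 − 30 = 85 left.
July 1854 has 31 days: 85 − 31 = 54 left.
August 1854 has 31 days: 54 − 31 = 23 left.
23 days into September 1854 → September 23, 1854.

September 23, 1854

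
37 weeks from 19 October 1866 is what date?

Counting forward 37 weeks = 259 days from October 19, 1866.
October has 31 days, so 31 − 19 = 12 days remain after October 19, 1866; 259 − 12 = 247 left.
November 1866 has 30 days: 247 − 30 = 217 left.
December 1866 has 31 days: 217 − 31 = 186 left.
January 1867 has 31 days: 186 − 31 = 155 left.
February 1867 has 28 days (1867 is not a leap year): 155 − 28 = 127 left.
March 1867 has 31 days: 127 − 31 = 96 left.
April 1867 has 30 days: 96 − 30 = 66 left.
May 1867 has 31 days: 66 − 31 = 35 left.
June 1867 has 30 days: 35 − 30 = 5 left.
5 days into July 1867 → July 5, 1867.

July 5, 1867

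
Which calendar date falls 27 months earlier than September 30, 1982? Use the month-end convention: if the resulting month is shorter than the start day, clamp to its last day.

June 30, 1980

Going back 27 months from September 30, 1982.
month 9 − 27 = -18, which is month 6 of year 1980 → June 1980.
Day 30 is valid in June, giving June 30, 1980.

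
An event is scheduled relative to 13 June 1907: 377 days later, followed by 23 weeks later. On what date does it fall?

Advancing 377 days from June 13, 1907:
June has 30 days, so 30 − 13 = 17 days remain after June 13, 1907; 377 − 17 = 360 left.
July 1907 has 31 days: 360 − 31 = 329 left.
August 1907 has 31 days: 329 − 31 = 298 left.
September 1907 has 30 days: 298 − 30 = 268 left.
October 1907 has 31 days: 268 − 31 = 237 left.
November 1907 has 30 days: 237 − 30 = 207 left.
December 1907 has 31 days: 207 − 31 = 176 left.
January 1908 has 31 days: 176 − 31 = 145 left.
February 1908 has 29 days (1908 is a leap year): 145 − 29 = 116 left.
March 1908 has 31 days: 116 − 31 = 85 left.
April 1908 has 30 days: 85 − 30 = 55 left.
May 1908 has 31 days: 55 − 31 = 24 left.
24 days into June 1908 → June 24, 1908.
Adding 23 weeks (= 161 days) from June 24, 1908:
June has 30 days, so 30 − 24 = 6 days remain after June 24, 1908; 161 − 6 = 155 left.
July 1908 has 31 days: 155 − 31 = 124 left.
August 1908 has 31 days: 124 − 31 = 93 left.
September 1908 has 30 days: 93 − 30 = 63 left.
October 1908 has 31 days: 63 − 31 = 32 left.
November 1908 has 30 days: 32 − 30 = 2 left.
2 days into December 1908 → December 2, 1908.

December 2, 1908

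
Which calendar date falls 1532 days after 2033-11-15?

January 25, 2038

Advancing 1532 days from November 15, 2033.
November has 30 days, so 30 − 15 = 15 days remain after November 15, 2033; 1532 − 15 = 1517 left.
December 2033 has 31 days: 1517 − 31 = 1486 left.
January 2034 has 31 days: 1486 − 31 = 1455 left.
February 2034 has 28 days (2034 is not a leap year): 1455 − 28 = 1427 left.
March 2034 has 31 days: 1427 − 31 = 1396 left.
April 2034 has 30 days: 1396 − 30 = 1366 left.
May 2034 has 31 days: 1366 − 31 = 1335 left.
June 2034 has 30 days: 1335 − 30 = 1305 left.
July 2034 has 31 days: 1305 − 31 = 1274 left.
August 2034 has 31 days: 1274 − 31 = 1243 left.
September 2034 has 30 days: 1243 − 30 = 1213 left.
October 2034 has 31 days: 1213 − 31 = 1182 left.
November 2034 has 30 days: 1182 − 30 = 1152 left.
December 2034 has 31 days: 1152 − 31 = 1121 left.
January 2035 has 31 days: 1121 − 31 = 1090 left.
February 2035 has 28 days (2035 is not a leap year): 1090 − 28 = 1062 left.
March 2035 has 31 days: 1062 − 31 = 1031 left.
April 2035 has 30 days: 1031 − 30 = 1001 left.
May 2035 has 31 days: 1001 − 31 = 970 left.
June 2035 has 30 days: 970 − 30 = 940 left.
July 2035 has 31 days: 940 − 31 = 909 left.
August 2035 has 31 days: 909 − 31 = 878 left.
September 2035 has 30 days: 878 − 30 = 848 left.
October 2035 has 31 days: 848 − 31 = 817 left.
November 2035 has 30 days: 817 − 30 = 787 left.
December 2035 has 31 days: 787 − 31 = 756 left.
January 2036 has 31 days: 756 − 31 = 725 left.
February 2036 has 29 days (2036 is a leap year): 725 − 29 = 696 left.
March 2036 has 31 days: 696 − 31 = 665 left.
April 2036 has 30 days: 665 − 30 = 635 left.
May 2036 has 31 days: 635 − 31 = 604 left.
June 2036 has 30 days: 604 − 30 = 574 left.
July 2036 has 31 days: 574 − 31 = 543 left.
August 2036 has 31 days: 543 − 31 = 512 left.
September 2036 has 30 days: 512 − 30 = 482 left.
October 2036 has 31 days: 482 − 31 = 451 left.
November 2036 has 30 days: 451 − 30 = 421 left.
December 2036 has 31 days: 421 − 31 = 390 left.
January 2037 has 31 days: 390 − 31 = 359 left.
February 2037 has 28 days (2037 is not a leap year): 359 − 28 = 331 left.
March 2037 has 31 days: 331 − 31 = 300 left.
April 2037 has 30 days: 300 − 30 = 270 left.
May 2037 has 31 days: 270 − 31 = 239 left.
June 2037 has 30 days: 239 − 30 = 209 left.
July 2037 has 31 days: 209 − 31 = 178 left.
August 2037 has 31 days: 178 − 31 = 147 left.
September 2037 has 30 days: 147 − 30 = 117 left.
October 2037 has 31 days: 117 − 31 = 86 left.
November 2037 has 30 days: 86 − 30 = 56 left.
December 2037 has 31 days: 56 − 31 = 25 left.
25 days into January 2038 → January 25, 2038.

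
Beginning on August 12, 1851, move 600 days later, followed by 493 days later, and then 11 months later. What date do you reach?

Advancing 600 days from August 12, 1851:
August has 31 days, so 31 − 12 = 19 days remain after August 12, 1851; 600 − 19 = 581 left.
September 1851 has 30 days: 581 − 30 = 551 left.
October 1851 has 31 days: 551 − 31 = 520 left.
November 1851 has 30 days: 520 − 30 = 490 left.
December 1851 has 31 days: 490 − 31 = 459 left.
January 1852 has 31 days: 459 − 31 = 428 left.
February 1852 has 29 days (1852 is a leap year): 428 − 29 = 399 left.
March 1852 has 31 days: 399 − 31 = 368 left.
April 1852 has 30 days: 368 − 30 = 338 left.
May 1852 has 31 days: 338 − 31 = 307 left.
June 1852 has 30 days: 307 − 30 = 277 left.
July 1852 has 31 days: 277 − 31 = 246 left.
August 1852 has 31 days: 246 − 31 = 215 left.
September 1852 has 30 days: 215 − 30 = 185 left.
October 1852 has 31 days: 185 − 31 = 154 left.
November 1852 has 30 days: 154 − 30 = 124 left.
December 1852 has 31 days: 124 − 31 = 93 left.
January 1853 has 31 days: 93 − 31 = 62 left.
February 1853 has 28 days (1853 is not a leap year): 62 − 28 = 34 left.
March 1853 has 31 days: 34 − 31 = 3 left.
3 days into April 1853 → April 3, 1853.
Advancing 493 days from April 3, 1853:
April has 30 days, so 30 − 3 = 27 days remain after April 3, 1853; 493 − 27 = 466 left.
May 1853 has 31 days: 466 − 31 = 435 left.
June 1853 has 30 days: 435 − 30 = 405 left.
July 1853 has 31 days: 405 − 31 = 374 left.
August 1853 has 31 days: 374 − 31 = 343 left.
September 1853 has 30 days: 343 − 30 = 313 left.
October 1853 has 31 days: 313 − 31 = 282 left.
November 1853 has 30 days: 282 − 30 = 252 left.
December 1853 has 31 days: 252 − 31 = 221 left.
January 1854 has 31 days: 221 − 31 = 190 left.
February 1854 has 28 days (1854 is not a leap year): 190 − 28 = 162 left.
March 1854 has 31 days: 162 − 31 = 131 left.
April 1854 has 30 days: 131 − 30 = 101 left.
May 1854 has 31 days: 101 − 31 = 70 left.
June 1854 has 30 days: 70 − 30 = 40 left.
July 1854 has 31 days: 40 − 31 = 9 left.
9 days into August 1854 → August 9, 1854.
Advancing 11 months from August 9, 1854:
month 8 + 11 = 19, which is month 7 of year 1855 → July 1855.
Day 9 is valid in July, giving July 9, 1855.

July 9, 1855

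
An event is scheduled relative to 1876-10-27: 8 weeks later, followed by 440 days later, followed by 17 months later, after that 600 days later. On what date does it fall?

March 29, 1881

Adding 8 weeks (= 56 days) from October 27, 1876:
October has 31 days, so 31 − 27 = 4 days remain after October 27, 1876; 56 − 4 = 52 left.
November 1876 has 30 days: 52 − 30 = 22 left.
22 days into December 1876 → December 22, 1876.
Counting forward 440 days from December 22, 1876:
December has 31 days, so 31 − 22 = 9 days remain after December 22, 1876; 440 − 9 = 431 left.
January 1877 has 31 days: 431 − 31 = 400 left.
February 1877 has 28 days (1877 is not a leap year): 400 − 28 = 372 left.
March 1877 has 31 days: 372 − 31 = 341 left.
April 1877 has 30 days: 341 − 30 = 311 left.
May 1877 has 31 days: 311 − 31 = 280 left.
June 1877 has 30 days: 280 − 30 = 250 left.
July 1877 has 31 days: 250 − 31 = 219 left.
August 1877 has 31 days: 219 − 31 = 188 left.
September 1877 has 30 days: 188 − 30 = 158 left.
October 1877 has 31 days: 158 − 31 = 127 left.
November 1877 has 30 days: 127 − 30 = 97 left.
December 1877 has 31 days: 97 − 31 = 66 left.
January 1878 has 31 days: 66 − 31 = 35 left.
February 1878 has 28 days (1878 is not a leap year): 35 − 28 = 7 left.
7 days into March 1878 → March 7, 1878.
Counting forward 17 months from March 7, 1878:
month 3 + 17 = 20, which is month 8 of year 1879 → August 1879.
Day 7 is valid in August, giving August 7, 1879.
Advancing 600 days from August 7, 1879:
August has 31 days, so 31 − 7 = 24 days remain after August 7, 1879; 600 − 24 = 576 left.
September 1879 has 30 days: 576 − 30 = 546 left.
October 1879 has 31 days: 546 − 31 = 515 left.
November 1879 has 30 days: 515 − 30 = 485 left.
December 1879 has 31 days: 485 − 31 = 454 left.
January 1880 has 31 days: 454 − 31 = 423 left.
February 1880 has 29 days (1880 is a leap year): 423 − 29 = 394 left.
March 1880 has 31 days: 394 − 31 = 363 left.
April 1880 has 30 days: 363 − 30 = 333 left.
May 1880 has 31 days: 333 − 31 = 302 left.
June 1880 has 30 days: 302 − 30 = 272 left.
July 1880 has 31 days: 272 − 31 = 241 left.
August 1880 has 31 days: 241 − 31 = 210 left.
September 1880 has 30 days: 210 − 30 = 180 left.
October 1880 has 31 days: 180 − 31 = 149 left.
November 1880 has 30 days: 149 − 30 = 119 left.
December 1880 has 31 days: 119 − 31 = 88 left.
January 1881 has 31 days: 88 − 31 = 57 left.
February 1881 has 28 days (1881 is not a leap year): 57 − 28 = 29 left.
29 days into March 1881 → March 29, 1881.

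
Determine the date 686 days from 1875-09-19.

August 5, 1877

Counting forward 686 days from September 19, 1875.
September has 30 days, so 30 − 19 = 11 days remain after September 19, 1875; 686 − 11 = 675 left.
October 1875 has 31 days: 675 − 31 = 644 left.
November 1875 has 30 days: 644 − 30 = 614 left.
December 1875 has 31 days: 614 − 31 = 583 left.
January 1876 has 31 days: 583 − 31 = 552 left.
February 1876 has 29 days (1876 is a leap year): 552 − 29 = 523 left.
March 1876 has 31 days: 523 − 31 = 492 left.
April 1876 has 30 days: 492 − 30 = 462 left.
May 1876 has 31 days: 462 − 31 = 431 left.
June 1876 has 30 days: 431 − 30 = 401 left.
July 1876 has 31 days: 401 − 31 = 370 left.
August 1876 has 31 days: 370 − 31 = 339 left.
September 1876 has 30 days: 339 − 30 = 309 left.
October 1876 has 31 days: 309 − 31 = 278 left.
November 1876 has 30 days: 278 − 30 = 248 left.
December 1876 has 31 days: 248 − 31 = 217 left.
January 1877 has 31 days: 217 − 31 = 186 left.
February 1877 has 28 days (1877 is not a leap year): 186 − 28 = 158 left.
March 1877 has 31 days: 158 − 31 = 127 left.
April 1877 has 30 days: 127 − 30 = 97 left.
May 1877 has 31 days: 97 − 31 = 66 left.
June 1877 has 30 days: 66 − 30 = 36 left.
July 1877 has 31 days: 36 − 31 = 5 left.
5 days into August 1877 → August 5, 1877.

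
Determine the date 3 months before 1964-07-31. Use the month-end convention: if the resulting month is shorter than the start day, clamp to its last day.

April 30, 1964

Counting back 3 months from July 31, 1964.
month 7 − 3 = 4 → April 1964.
April 1964 has only 30 days and the start was day 31, so the date clamps to April 30, 1964.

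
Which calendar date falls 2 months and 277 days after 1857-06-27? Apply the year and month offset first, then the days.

May 31, 1858

Advancing 2 months and 277 days from June 27, 1857: first the month/year part, then the days.
month 6 + 2 = 8 → August 1857.
Day 27 is valid in August, giving August 27, 1857.
Now add 277 days from August 27, 1857.
August has 31 days, so 31 − 27 = 4 days remain after August 27, 1857; 277 − 4 = 273 left.
September 1857 has 30 days: 273 − 30 = 243 left.
October 1857 has 31 days: 243 − 31 = 212 left.
November 1857 has 30 days: 212 − 30 = 182 left.
December 1857 has 31 days: 182 − 31 = 151 left.
January 1858 has 31 days: 151 − 31 = 120 left.
February 1858 has 28 days (1858 is not a leap year): 120 − 28 = 92 left.
March 1858 has 31 days: 92 − 31 = 61 left.
April 1858 has 30 days: 61 − 30 = 31 left.
31 days into May 1858 → May 31, 1858.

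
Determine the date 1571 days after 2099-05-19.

September 7, 2103

Adding 1571 days from May 19, 2099.
May has 31 days, so 31 − 19 = 12 days remain after May 19, 2099; 1571 − 12 = 1559 left.
June 2099 has 30 days: 1559 − 30 = 1529 left.
July 2099 has 31 days: 1529 − 31 = 1498 left.
August 2099 has 31 days: 1498 − 31 = 1467 left.
September 2099 has 30 days: 1467 − 30 = 1437 left.
October 2099 has 31 days: 1437 − 31 = 1406 left.
November 2099 has 30 days: 1406 − 30 = 1376 left.
December 2099 has 31 days: 1376 − 31 = 1345 left.
January 2100 has 31 days: 1345 − 31 = 1314 left.
February 2100 has 28 days (2100 is not a leap year (divisible by 100 but not 400)): 1314 − 28 = 1286 left.
March 2100 has 31 days: 1286 − 31 = 1255 left.
April 2100 has 30 days: 1255 − 30 = 1225 left.
May 2100 has 31 days: 1225 − 31 = 1194 left.
June 2100 has 30 days: 1194 − 30 = 1164 left.
July 2100 has 31 days: 1164 − 31 = 1133 left.
August 2100 has 31 days: 1133 − 31 = 1102 left.
September 2100 has 30 days: 1102 − 30 = 1072 left.
October 2100 has 31 days: 1072 − 31 = 1041 left.
November 2100 has 30 days: 1041 − 30 = 1011 left.
December 2100 has 31 days: 1011 − 31 = 980 left.
January 2101 has 31 days: 980 − 31 = 949 left.
February 2101 has 28 days (2101 is not a leap year): 949 − 28 = 921 left.
March 2101 has 31 days: 921 − 31 = 890 left.
April 2101 has 30 days: 890 − 30 = 860 left.
May 2101 has 31 days: 860 − 31 = 829 left.
June 2101 has 30 days: 829 − 30 = 799 left.
July 2101 has 31 days: 799 − 31 = 768 left.
August 2101 has 31 days: 768 − 31 = 737 left.
September 2101 has 30 days: 737 − 30 = 707 left.
October 2101 has 31 days: 707 − 31 = 676 left.
November 2101 has 30 days: 676 − 30 = 646 left.
December 2101 has 31 days: 646 − 31 = 615 left.
January 2102 has 31 days: 615 − 31 = 584 left.
February 2102 has 28 days (2102 is not a leap year): 584 − 28 = 556 left.
March 2102 has 31 days: 556 − 31 = 525 left.
April 2102 has 30 days: 525 − 30 = 495 left.
May 2102 has 31 days: 495 − 31 = 464 left.
June 2102 has 30 days: 464 − 30 = 434 left.
July 2102 has 31 days: 434 − 31 = 403 left.
August 2102 has 31 days: 403 − 31 = 372 left.
September 2102 has 30 days: 372 − 30 = 342 left.
October 2102 has 31 days: 342 − 31 = 311 left.
November 2102 has 30 days: 311 − 30 = 281 left.
December 2102 has 31 days: 281 − 31 = 250 left.
January 2103 has 31 days: 250 − 31 = 219 left.
February 2103 has 28 days (2103 is not a leap year): 219 − 28 = 191 left.
March 2103 has 31 days: 191 − 31 = 160 left.
April 2103 has 30 days: 160 − 30 = 130 left.
May 2103 has 31 days: 130 − 31 = 99 left.
June 2103 has 30 days: 99 − 30 = 69 left.
July 2103 has 31 days: 69 − 31 = 38 left.
August 2103 has 31 days: 38 − 31 = 7 left.
7 days into September 2103 → September 7, 2103.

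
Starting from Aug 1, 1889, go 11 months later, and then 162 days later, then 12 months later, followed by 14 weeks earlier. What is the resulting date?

September 3, 1891

Advancing 11 months from August 1, 1889:
month 8 + 11 = 19, which is month 7 of year 1890 → July 1890.
Day 1 is valid in July, giving July 1, 1890.
Advancing 162 days from July 1, 1890:
July has 31 days, so 31 − 1 = 30 days remain after July 1, 1890; 162 − 30 = 132 left.
August 1890 has 31 days: 132 − 31 = 101 left.
September 1890 has 30 days: 101 − 30 = 71 left.
October 1890 has 31 days: 71 − 31 = 40 left.
November 1890 has 30 days: 40 − 30 = 10 left.
10 days into December 1890 → December 10, 1890.
Advancing 12 months from December 10, 1890:
month 12 + 12 = 24, which is month 12 of year 1891 → December 1891.
Day 10 is valid in December, giving December 10, 1891.
Subtracting 14 weeks (= 98 days) from December 10, 1891:
Going back 10 days from December 10, 1891 reaches the end of the previous month; 98 − 10 = 88 left.
November 1891 has 30 days: 88 − 30 = 58 left.
October 1891 has 31 days: 58 − 31 = 27 left.
September 1891 has 30 days; 30 − 27 = 3 → September 3, 1891.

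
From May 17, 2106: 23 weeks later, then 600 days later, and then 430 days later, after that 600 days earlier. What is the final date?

December 29, 2107

Adding 23 weeks (= 161 days) from May 17, 2106:
May has 31 days, so 31 − 17 = 14 days remain after May 17, 2106; 161 − 14 = 147 left.
June 2106 has 30 days: 147 − 30 = 117 left.
July 2106 has 31 days: 117 − 31 = 86 left.
August 2106 has 31 days: 86 − 31 = 55 left.
September 2106 has 30 days: 55 − 30 = 25 left.
25 days into October 2106 → October 25, 2106.
Advancing 600 days from October 25, 2106:
October has 31 days, so 31 − 25 = 6 days remain after October 25, 2106; 600 − 6 = 594 left.
November 2106 has 30 days: 594 − 30 = 564 left.
December 2106 has 31 days: 564 − 31 = 533 left.
January 2107 has 31 days: 533 − 31 = 502 left.
February 2107 has 28 days (2107 is not a leap year): 502 − 28 = 474 left.
March 2107 has 31 days: 474 − 31 = 443 left.
April 2107 has 30 days: 443 − 30 = 413 left.
May 2107 has 31 days: 413 − 31 = 382 left.
June 2107 has 30 days: 382 − 30 = 352 left.
July 2107 has 31 days: 352 − 31 = 321 left.
August 2107 has 31 days: 321 − 31 = 290 left.
September 2107 has 30 days: 290 − 30 = 260 left.
October 2107 has 31 days: 260 − 31 = 229 left.
November 2107 has 30 days: 229 − 30 = 199 left.
December 2107 has 31 days: 199 − 31 = 168 left.
January 2108 has 31 days: 168 − 31 = 137 left.
February 2108 has 29 days (2108 is a leap year): 137 − 29 = 108 left.
March 2108 has 31 days: 108 − 31 = 77 left.
April 2108 has 30 days: 77 − 30 = 47 left.
May 2108 has 31 days: 47 − 31 = 16 left.
16 days into June 2108 → June 16, 2108.
Adding 430 days from June 16, 2108:
June has 30 days, so 30 − 16 = 14 days remain after June 16, 2108; 430 − 14 = 416 left.
July 2108 has 31 days: 416 − 31 = 385 left.
August 2108 has 31 days: 385 − 31 = 354 left.
September 2108 has 30 days: 354 − 30 = 324 left.
October 2108 has 31 days: 324 − 31 = 293 left.
November 2108 has 30 days: 293 − 30 = 263 left.
December 2108 has 31 days: 263 − 31 = 232 left.
January 2109 has 31 days: 232 − 31 = 201 left.
February 2109 has 28 days (2109 is not a leap year): 201 − 28 = 173 left.
March 2109 has 31 days: 173 − 31 = 142 left.
April 2109 has 30 days: 142 − 30 = 112 left.
May 2109 has 31 days: 112 − 31 = 81 left.
June 2109 has 30 days: 81 − 30 = 51 left.
July 2109 has 31 days: 51 − 31 = 20 left.
20 days into August 2109 → August 20, 2109.
Going back 600 days from August 20, 2109:
Going back 20 days from August 20, 2109 reaches the end of the previous month; 600 − 20 = 580 left.
July 2109 has 31 days: 580 − 31 = 549 left.
June 2109 has 30 days: 549 − 30 = 519 left.
May 2109 has 31 days: 519 − 31 = 488 left.
April 2109 has 30 days: 488 − 30 = 458 left.
March 2109 has 31 days: 458 − 31 = 427 left.
February 2109 has 28 days (2109 is not a leap year): 427 − 28 = 399 left.
January 2109 has 31 days: 399 − 31 = 368 left.
December 2108 has 31 days: 368 − 31 = 337 left.
November 2108 has 30 days: 337 − 30 = 307 left.
October 2108 has 31 days: 307 − 31 = 276 left.
September 2108 has 30 days: 276 − 30 = 246 left.
August 2108 has 31 days: 246 − 31 = 215 left.
July 2108 has 31 days: 215 − 31 = 184 left.
June 2108 has 30 days: 184 − 30 = 154 left.
May 2108 has 31 days: 154 − 31 = 123 left.
April 2108 has 30 days: 123 − 30 = 93 left.
March 2108 has 31 days: 93 − 31 = 62 left.
February 2108 has 29 days (2108 is a leap year): 62 − 29 = 33 left.
January 2108 has 31 days: 33 − 31 = 2 left.
December 2107 has 31 days; 31 − 2 = 29 → December 29, 2107.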